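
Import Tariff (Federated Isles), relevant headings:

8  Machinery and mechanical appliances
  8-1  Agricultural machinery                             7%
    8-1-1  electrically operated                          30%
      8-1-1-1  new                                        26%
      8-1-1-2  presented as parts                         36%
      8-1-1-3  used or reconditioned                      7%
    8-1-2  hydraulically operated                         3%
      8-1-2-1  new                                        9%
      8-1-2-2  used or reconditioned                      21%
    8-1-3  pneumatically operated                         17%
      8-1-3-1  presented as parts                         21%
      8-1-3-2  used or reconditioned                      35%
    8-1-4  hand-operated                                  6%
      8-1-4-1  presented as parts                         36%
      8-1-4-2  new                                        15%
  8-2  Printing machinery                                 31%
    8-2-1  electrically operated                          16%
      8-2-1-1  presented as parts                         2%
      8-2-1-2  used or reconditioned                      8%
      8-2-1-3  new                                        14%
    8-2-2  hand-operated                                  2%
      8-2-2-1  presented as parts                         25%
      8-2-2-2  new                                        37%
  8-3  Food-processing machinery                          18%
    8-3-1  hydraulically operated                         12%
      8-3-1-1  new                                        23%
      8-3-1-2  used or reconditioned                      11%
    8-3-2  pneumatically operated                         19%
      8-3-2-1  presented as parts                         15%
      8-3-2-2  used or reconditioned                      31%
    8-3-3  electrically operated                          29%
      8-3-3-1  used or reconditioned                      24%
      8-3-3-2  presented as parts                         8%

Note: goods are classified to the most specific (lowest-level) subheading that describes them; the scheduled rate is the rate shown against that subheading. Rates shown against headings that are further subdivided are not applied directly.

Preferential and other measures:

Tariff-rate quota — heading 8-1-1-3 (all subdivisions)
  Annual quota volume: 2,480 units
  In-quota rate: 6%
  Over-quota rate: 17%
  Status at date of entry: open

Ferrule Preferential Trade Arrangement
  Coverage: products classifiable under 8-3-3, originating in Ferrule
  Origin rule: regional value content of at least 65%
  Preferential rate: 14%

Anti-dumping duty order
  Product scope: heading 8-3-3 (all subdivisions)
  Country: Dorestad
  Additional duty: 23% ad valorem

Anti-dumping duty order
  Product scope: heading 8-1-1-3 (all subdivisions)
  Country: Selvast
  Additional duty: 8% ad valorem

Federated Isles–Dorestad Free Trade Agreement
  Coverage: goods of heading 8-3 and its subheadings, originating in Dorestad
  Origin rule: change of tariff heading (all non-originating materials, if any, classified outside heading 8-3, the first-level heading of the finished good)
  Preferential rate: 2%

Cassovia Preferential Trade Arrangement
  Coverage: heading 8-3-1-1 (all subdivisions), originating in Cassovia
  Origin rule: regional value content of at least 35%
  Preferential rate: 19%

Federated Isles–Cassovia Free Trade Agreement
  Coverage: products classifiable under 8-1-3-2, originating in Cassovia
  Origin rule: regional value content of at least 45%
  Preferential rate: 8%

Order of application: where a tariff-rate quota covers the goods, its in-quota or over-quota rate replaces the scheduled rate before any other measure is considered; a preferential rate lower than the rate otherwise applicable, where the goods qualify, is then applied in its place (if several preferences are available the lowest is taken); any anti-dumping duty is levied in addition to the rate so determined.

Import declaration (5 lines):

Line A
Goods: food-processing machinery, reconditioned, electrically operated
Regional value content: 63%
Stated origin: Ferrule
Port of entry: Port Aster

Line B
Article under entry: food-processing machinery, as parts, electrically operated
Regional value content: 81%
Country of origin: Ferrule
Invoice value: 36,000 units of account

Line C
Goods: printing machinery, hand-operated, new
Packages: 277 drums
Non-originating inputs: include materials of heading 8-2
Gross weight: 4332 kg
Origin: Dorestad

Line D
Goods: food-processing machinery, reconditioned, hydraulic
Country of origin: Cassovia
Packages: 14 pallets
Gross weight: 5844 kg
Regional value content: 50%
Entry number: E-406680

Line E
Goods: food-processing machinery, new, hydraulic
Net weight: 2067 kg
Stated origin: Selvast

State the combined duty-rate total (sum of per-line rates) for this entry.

103%

Line A: food-processing → 8-3; electrically operated → 8-3-3; reconditioned → 8-3-3-1. Scheduled 24%. Ferrule agreement on 8-3-3: RVC < 65%. → 24%.
Line B: food-processing → 8-3; electrically operated → 8-3-3; as parts → 8-3-3-2. Scheduled 8%. Ferrule agreement on 8-3-3: RVC ≥ 65% → 14% available; preference 14% not lower than 8% → no reduction. → 8%.
Line C: printing → 8-2; hand-operated → 8-2-2; new → 8-2-2-2. Scheduled 37%. Dorestad agreement on 8-3: 8-2-2-2 not covered. → 37%.
Line D: food-processing → 8-3; hydraulic → 8-3-1; reconditioned → 8-3-1-2. Scheduled 11%. Cassovia agreement on 8-3-1-1: 8-3-1-2 not covered; Cassovia agreement on 8-1-3-2: 8-3-1-2 not covered. → 11%.
Line E: food-processing → 8-3; hydraulic → 8-3-1; new → 8-3-1-1. Scheduled 23%. No special measure applies. → 23%.
Sum: 24% + 8% + 37% + 11% + 23% = 103%.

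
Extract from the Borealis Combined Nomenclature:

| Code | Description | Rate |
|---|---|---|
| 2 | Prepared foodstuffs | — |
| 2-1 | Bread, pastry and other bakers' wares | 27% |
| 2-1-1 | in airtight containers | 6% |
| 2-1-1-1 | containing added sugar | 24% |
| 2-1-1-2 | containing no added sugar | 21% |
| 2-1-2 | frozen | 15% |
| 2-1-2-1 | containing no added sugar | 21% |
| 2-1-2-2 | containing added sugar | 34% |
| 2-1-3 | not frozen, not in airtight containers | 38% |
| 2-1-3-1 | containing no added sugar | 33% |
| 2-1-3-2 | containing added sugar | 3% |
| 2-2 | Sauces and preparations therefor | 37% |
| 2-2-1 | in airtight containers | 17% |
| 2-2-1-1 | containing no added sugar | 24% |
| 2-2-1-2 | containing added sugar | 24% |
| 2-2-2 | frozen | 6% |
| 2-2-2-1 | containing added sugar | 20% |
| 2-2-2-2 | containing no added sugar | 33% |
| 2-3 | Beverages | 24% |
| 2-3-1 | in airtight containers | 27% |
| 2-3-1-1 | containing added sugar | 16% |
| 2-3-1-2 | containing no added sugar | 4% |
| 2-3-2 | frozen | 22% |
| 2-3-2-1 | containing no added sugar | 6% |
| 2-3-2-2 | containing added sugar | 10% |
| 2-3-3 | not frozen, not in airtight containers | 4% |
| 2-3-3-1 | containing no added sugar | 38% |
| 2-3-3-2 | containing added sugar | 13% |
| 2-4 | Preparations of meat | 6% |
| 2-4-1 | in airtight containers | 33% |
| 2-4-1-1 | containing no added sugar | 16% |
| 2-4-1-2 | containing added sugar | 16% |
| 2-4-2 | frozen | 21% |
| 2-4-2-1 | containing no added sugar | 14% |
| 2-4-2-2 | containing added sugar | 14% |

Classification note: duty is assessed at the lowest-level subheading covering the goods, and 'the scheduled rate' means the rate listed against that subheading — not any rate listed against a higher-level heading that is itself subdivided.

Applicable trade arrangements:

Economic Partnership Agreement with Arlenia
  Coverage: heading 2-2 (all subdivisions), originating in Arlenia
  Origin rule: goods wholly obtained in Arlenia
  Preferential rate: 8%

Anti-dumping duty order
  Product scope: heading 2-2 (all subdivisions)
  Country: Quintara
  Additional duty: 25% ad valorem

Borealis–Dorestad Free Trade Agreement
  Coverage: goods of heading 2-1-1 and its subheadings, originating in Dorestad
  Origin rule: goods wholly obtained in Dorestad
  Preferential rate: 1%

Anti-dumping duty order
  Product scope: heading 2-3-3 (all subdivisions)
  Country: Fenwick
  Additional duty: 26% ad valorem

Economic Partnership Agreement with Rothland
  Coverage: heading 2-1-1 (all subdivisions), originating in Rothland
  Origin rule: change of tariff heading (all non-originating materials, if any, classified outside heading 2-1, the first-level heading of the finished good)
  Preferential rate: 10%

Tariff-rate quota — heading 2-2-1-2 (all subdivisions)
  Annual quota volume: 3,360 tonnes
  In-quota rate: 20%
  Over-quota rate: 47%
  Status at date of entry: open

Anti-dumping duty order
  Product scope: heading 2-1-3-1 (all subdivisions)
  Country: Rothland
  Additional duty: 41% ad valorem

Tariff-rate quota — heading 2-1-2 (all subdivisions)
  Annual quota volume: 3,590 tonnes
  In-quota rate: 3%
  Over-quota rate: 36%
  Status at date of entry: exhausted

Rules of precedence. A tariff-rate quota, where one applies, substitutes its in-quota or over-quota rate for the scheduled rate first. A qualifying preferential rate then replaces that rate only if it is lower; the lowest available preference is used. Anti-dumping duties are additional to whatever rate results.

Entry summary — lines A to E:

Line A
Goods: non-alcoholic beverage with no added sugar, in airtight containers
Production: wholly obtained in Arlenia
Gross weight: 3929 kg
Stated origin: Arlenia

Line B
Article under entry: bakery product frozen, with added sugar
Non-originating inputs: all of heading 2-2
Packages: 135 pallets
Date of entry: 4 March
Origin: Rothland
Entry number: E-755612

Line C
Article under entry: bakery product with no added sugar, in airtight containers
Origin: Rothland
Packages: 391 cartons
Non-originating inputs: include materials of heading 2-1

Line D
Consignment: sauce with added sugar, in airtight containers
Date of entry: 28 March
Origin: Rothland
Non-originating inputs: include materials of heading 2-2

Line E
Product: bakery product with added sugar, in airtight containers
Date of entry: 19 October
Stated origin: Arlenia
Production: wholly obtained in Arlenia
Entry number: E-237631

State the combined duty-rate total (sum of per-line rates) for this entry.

Line A: non-alcoholic beverage → 2-3; in airtight containers → 2-3-1; with no added sugar → 2-3-1-2. Scheduled 4%. Arlenia agreement on 2-2: 2-3-1-2 not covered. → 4%.
Line B: bakery product → 2-1; frozen → 2-1-2; with added sugar → 2-1-2-2. Scheduled 34%. quota on 2-1-2 exhausted → over-quota 36%; Rothland agreement on 2-1-1: 2-1-2-2 not covered. → 36%.
Line C: bakery product → 2-1; in airtight containers → 2-1-1; with no added sugar → 2-1-1-2. Scheduled 21%. Rothland agreement on 2-1-1: CTH not met. → 21%.
Line D: sauce → 2-2; in airtight containers → 2-2-1; with added sugar → 2-2-1-2. Scheduled 24%. quota on 2-2-1-2 open → in-quota 20%; Rothland agreement on 2-1-1: 2-2-1-2 not covered. → 20%.
Line E: bakery product → 2-1; in airtight containers → 2-1-1; with added sugar → 2-1-1-1. Scheduled 24%. Arlenia agreement on 2-2: 2-1-1-1 not covered. → 24%.
Sum: 4% + 36% + 21% + 20% + 24% = 105%.

105%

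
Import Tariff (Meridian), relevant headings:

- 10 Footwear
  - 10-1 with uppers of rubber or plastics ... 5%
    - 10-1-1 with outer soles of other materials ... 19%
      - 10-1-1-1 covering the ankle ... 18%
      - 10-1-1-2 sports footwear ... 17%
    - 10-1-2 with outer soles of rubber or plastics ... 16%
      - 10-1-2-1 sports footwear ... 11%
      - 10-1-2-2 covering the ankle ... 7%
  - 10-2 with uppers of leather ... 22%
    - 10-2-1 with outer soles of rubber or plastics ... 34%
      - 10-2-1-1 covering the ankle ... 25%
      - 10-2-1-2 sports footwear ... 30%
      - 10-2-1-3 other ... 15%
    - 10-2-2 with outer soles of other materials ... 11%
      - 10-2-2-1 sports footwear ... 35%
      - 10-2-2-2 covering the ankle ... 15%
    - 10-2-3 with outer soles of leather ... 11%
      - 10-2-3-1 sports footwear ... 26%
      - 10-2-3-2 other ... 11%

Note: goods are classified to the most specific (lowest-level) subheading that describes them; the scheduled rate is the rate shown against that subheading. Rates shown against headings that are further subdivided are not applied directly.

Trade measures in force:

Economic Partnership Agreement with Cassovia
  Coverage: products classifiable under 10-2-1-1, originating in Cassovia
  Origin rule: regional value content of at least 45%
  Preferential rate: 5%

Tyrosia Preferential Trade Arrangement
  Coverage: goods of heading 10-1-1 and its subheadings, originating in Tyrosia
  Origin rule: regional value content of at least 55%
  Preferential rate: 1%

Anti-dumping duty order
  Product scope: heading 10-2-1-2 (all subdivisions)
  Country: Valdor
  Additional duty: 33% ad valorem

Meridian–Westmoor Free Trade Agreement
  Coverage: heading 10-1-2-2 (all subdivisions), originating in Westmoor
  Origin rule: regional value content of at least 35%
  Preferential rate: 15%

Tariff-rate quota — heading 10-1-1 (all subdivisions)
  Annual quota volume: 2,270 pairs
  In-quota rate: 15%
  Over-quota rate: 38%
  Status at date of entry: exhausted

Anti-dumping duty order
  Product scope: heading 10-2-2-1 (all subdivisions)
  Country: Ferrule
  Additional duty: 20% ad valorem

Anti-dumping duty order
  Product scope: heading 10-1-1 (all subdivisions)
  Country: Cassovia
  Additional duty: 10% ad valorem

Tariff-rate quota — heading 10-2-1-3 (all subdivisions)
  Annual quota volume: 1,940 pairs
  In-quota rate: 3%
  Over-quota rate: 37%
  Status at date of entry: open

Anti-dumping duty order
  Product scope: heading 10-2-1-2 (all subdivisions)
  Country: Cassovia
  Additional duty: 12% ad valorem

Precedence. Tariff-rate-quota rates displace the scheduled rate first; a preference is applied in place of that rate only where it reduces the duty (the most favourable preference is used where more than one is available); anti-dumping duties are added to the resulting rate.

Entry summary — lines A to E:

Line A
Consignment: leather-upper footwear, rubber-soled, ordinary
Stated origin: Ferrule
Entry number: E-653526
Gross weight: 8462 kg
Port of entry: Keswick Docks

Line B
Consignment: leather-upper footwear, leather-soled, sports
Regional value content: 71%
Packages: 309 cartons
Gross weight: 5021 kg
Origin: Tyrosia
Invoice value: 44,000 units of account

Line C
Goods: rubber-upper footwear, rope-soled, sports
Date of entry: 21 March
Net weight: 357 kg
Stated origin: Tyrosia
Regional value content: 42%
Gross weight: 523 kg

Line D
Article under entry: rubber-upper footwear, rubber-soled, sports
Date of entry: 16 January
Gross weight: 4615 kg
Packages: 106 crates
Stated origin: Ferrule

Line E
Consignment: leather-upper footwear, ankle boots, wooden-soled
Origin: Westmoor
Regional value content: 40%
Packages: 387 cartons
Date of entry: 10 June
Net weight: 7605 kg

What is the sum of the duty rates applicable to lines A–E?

Line A: leather-upper → 10-2; rubber-soled → 10-2-1; ordinary → 10-2-1-3. Scheduled 15%. quota on 10-2-1-3 open → in-quota 3%. → 3%.
Line B: leather-upper → 10-2; leather-soled → 10-2-3; sports → 10-2-3-1. Scheduled 26%. Tyrosia agreement on 10-1-1: 10-2-3-1 not covered. → 26%.
Line C: rubber-upper → 10-1; rope-soled → 10-1-1; sports → 10-1-1-2. Scheduled 17%. quota on 10-1-1 exhausted → over-quota 38%; Tyrosia agreement on 10-1-1: RVC < 55%. → 38%.
Line D: rubber-upper → 10-1; rubber-soled → 10-1-2; sports → 10-1-2-1. Scheduled 11%. No special measure applies. → 11%.
Line E: leather-upper → 10-2; wooden-soled → 10-2-2; ankle boots → 10-2-2-2. Scheduled 15%. Westmoor agreement on 10-1-2-2: 10-2-2-2 not covered. → 15%.
Sum: 3% + 26% + 38% + 11% + 15% = 93%.

93%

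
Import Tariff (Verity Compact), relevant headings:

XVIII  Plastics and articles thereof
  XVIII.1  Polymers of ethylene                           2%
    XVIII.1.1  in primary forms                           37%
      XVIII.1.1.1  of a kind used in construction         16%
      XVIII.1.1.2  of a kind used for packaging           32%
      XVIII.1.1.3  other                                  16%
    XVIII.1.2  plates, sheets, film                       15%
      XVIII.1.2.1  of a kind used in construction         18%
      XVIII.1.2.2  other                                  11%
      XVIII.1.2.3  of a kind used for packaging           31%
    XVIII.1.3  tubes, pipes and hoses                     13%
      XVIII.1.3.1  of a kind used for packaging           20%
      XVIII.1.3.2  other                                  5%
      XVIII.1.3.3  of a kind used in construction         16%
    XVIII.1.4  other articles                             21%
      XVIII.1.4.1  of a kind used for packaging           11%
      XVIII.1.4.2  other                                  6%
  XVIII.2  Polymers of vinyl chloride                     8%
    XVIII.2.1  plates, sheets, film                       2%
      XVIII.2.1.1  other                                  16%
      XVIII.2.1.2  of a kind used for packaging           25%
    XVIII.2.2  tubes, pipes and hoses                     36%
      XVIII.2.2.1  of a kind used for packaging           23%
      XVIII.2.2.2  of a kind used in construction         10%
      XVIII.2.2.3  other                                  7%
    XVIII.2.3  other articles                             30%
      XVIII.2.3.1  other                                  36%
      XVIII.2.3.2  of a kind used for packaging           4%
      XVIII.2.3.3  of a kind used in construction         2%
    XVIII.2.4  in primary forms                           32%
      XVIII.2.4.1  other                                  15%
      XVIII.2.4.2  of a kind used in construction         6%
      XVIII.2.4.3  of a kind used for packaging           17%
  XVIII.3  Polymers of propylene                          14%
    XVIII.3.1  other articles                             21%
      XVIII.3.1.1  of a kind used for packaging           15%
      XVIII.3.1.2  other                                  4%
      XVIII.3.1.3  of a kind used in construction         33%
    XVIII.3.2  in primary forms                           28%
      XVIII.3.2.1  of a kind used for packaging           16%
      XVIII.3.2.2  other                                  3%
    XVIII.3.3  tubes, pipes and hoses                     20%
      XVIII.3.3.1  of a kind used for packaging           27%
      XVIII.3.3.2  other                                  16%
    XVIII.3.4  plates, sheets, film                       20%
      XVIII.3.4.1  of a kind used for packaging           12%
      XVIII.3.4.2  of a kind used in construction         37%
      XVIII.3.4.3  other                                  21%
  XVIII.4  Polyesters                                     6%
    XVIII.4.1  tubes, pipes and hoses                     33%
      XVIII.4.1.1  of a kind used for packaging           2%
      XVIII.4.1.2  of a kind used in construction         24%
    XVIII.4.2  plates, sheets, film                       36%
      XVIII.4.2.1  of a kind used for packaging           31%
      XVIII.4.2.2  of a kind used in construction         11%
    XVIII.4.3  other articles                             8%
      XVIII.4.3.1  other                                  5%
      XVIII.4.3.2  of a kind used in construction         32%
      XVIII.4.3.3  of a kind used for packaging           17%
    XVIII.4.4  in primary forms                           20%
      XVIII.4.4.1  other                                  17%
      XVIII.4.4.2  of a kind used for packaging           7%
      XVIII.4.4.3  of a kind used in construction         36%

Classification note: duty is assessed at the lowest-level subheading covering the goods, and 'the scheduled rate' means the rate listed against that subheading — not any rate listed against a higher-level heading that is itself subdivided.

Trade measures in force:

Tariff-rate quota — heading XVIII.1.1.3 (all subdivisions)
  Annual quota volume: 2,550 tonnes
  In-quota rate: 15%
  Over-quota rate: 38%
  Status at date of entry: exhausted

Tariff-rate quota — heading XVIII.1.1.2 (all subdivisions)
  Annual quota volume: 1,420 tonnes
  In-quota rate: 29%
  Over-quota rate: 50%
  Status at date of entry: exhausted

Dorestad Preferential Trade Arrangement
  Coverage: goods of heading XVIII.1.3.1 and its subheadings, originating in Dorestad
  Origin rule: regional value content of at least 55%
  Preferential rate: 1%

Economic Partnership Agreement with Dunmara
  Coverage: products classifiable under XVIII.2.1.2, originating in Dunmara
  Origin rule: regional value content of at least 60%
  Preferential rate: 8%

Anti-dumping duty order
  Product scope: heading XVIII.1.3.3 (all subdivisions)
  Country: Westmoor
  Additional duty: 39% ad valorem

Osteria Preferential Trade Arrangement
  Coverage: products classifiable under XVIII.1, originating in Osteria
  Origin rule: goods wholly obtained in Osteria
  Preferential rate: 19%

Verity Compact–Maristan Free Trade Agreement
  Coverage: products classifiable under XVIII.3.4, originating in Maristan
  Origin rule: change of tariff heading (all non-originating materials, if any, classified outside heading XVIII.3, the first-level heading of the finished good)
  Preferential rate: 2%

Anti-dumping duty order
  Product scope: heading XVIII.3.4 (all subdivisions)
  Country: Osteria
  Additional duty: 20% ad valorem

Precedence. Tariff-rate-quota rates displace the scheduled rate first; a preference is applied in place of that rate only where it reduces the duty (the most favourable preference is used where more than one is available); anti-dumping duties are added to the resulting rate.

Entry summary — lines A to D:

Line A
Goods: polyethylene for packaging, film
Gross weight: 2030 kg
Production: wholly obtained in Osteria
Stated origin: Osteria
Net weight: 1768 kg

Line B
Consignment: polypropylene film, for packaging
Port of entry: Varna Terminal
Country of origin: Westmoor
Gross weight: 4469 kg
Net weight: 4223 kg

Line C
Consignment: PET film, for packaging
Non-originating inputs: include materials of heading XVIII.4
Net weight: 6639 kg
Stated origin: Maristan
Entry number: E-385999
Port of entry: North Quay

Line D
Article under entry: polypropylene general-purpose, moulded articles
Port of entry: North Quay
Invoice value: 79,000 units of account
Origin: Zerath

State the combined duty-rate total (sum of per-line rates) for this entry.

Line A: polyethylene → XVIII.1; film → XVIII.1.2; for packaging → XVIII.1.2.3. Scheduled 31%. Osteria agreement on XVIII.1: wholly obtained → 19% available; preferential 19%. → 19%.
Line B: polypropylene → XVIII.3; film → XVIII.3.4; for packaging → XVIII.3.4.1. Scheduled 12%. No special measure applies. → 12%.
Line C: PET → XVIII.4; film → XVIII.4.2; for packaging → XVIII.4.2.1. Scheduled 31%. Maristan agreement on XVIII.3.4: XVIII.4.2.1 not covered. → 31%.
Line D: polypropylene → XVIII.3; moulded articles → XVIII.3.1; general-purpose → XVIII.3.1.2. Scheduled 4%. No special measure applies. → 4%.
Sum: 19% + 12% + 31% + 4% = 66%.

66%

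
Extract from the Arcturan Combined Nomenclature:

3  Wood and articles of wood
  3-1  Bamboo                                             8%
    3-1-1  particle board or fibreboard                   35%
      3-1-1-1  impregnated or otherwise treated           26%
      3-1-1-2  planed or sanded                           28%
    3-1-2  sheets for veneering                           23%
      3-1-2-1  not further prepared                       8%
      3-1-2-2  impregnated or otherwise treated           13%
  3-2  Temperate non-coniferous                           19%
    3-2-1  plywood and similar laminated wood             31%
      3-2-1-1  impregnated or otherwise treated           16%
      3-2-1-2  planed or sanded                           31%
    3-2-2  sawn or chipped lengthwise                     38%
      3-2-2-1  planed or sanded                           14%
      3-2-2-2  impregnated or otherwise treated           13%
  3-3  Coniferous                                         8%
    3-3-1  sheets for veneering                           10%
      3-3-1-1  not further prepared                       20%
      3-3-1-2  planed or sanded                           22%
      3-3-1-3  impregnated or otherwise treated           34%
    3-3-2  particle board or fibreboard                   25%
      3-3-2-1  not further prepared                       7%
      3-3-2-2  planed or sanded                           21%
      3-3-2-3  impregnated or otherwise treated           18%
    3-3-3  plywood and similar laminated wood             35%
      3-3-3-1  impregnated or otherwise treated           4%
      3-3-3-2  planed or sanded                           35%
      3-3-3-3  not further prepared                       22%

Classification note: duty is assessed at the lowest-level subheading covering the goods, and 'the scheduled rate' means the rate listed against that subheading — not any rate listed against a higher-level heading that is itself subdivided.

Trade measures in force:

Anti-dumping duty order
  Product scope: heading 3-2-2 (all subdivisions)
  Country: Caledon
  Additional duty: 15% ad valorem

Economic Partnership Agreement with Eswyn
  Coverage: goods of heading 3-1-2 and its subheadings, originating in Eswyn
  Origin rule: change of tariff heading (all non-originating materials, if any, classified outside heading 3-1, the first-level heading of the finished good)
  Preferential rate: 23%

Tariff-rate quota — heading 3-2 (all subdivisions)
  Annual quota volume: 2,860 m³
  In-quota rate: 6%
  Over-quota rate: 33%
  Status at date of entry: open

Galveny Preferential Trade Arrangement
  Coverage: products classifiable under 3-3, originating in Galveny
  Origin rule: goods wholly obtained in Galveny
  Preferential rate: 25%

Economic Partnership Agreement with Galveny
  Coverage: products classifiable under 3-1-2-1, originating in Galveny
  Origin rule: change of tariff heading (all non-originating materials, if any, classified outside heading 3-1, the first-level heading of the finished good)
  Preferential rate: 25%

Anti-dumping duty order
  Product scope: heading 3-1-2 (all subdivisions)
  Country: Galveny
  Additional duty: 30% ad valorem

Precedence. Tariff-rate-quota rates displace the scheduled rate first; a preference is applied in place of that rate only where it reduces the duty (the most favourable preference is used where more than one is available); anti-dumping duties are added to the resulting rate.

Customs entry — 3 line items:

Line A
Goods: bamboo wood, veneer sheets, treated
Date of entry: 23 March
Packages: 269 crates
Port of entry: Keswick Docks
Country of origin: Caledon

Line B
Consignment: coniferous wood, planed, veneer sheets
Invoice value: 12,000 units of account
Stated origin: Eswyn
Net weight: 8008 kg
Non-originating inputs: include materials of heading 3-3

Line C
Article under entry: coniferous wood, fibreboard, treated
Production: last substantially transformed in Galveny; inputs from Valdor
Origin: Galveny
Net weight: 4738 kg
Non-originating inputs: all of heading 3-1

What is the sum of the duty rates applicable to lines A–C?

Line A: bamboo → 3-1; veneer sheets → 3-1-2; treated → 3-1-2-2. Scheduled 13%. No special measure applies. → 13%.
Line B: coniferous → 3-3; veneer sheets → 3-3-1; planed → 3-3-1-2. Scheduled 22%. Eswyn agreement on 3-1-2: 3-3-1-2 not covered. → 22%.
Line C: coniferous → 3-3; fibreboard → 3-3-2; treated → 3-3-2-3. Scheduled 18%. Galveny agreement on 3-3: not wholly obtained; Galveny agreement on 3-1-2-1: 3-3-2-3 not covered. → 18%.
Sum: 13% + 22% + 18% = 53%.

53%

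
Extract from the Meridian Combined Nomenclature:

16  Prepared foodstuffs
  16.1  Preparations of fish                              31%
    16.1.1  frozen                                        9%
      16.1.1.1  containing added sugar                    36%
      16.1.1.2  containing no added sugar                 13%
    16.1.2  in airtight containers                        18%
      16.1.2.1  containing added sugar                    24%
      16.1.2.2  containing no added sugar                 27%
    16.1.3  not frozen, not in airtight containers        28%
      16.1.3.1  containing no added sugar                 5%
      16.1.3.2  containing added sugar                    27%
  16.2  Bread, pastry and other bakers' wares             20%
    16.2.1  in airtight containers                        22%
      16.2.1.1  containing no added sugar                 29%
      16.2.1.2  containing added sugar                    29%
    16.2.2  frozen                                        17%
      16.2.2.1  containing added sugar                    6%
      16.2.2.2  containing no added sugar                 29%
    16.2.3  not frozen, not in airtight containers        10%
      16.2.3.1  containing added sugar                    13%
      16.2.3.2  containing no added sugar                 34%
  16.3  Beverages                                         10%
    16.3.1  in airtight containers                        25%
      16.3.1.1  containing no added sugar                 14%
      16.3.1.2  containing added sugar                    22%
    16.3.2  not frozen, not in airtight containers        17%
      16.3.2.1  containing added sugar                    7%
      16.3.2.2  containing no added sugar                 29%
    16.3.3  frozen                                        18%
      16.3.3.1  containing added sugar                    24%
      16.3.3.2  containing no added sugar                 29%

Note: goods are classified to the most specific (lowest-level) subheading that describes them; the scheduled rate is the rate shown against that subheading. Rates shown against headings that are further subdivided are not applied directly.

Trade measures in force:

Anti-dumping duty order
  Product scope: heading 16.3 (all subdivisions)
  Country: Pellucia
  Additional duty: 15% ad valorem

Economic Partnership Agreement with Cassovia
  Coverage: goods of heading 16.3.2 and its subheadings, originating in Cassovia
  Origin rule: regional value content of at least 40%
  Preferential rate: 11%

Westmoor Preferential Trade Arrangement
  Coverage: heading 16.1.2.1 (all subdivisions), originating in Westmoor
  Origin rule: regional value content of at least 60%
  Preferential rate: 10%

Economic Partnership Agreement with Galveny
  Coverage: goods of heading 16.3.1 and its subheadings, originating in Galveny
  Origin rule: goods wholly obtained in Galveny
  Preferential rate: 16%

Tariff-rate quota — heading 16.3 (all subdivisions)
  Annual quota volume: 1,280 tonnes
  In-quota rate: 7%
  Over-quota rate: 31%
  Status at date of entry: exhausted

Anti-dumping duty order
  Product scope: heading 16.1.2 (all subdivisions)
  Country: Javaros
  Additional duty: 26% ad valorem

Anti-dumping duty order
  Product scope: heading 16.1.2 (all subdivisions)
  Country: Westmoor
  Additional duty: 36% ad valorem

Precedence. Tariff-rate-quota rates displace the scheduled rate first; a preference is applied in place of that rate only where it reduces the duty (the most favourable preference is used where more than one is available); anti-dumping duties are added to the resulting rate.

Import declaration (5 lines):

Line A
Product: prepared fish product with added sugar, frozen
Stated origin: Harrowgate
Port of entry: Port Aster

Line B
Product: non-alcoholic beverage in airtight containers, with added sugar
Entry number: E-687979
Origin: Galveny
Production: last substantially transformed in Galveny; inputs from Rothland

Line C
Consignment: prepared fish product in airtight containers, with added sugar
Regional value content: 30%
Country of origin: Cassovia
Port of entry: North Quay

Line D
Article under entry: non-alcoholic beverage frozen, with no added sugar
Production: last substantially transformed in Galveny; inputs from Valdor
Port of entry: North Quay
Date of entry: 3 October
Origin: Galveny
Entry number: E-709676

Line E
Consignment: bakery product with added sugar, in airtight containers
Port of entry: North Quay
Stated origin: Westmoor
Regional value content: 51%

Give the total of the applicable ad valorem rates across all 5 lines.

151%

Line A: prepared fish product → 16.1; frozen → 16.1.1; with added sugar → 16.1.1.1. Scheduled 36%. No special measure applies. → 36%.
Line B: non-alcoholic beverage → 16.3; in airtight containers → 16.3.1; with added sugar → 16.3.1.2. Scheduled 22%. quota on 16.3 exhausted → over-quota 31%; Galveny agreement on 16.3.1: not wholly obtained. → 31%.
Line C: prepared fish product → 16.1; in airtight containers → 16.1.2; with added sugar → 16.1.2.1. Scheduled 24%. Cassovia agreement on 16.3.2: 16.1.2.1 not covered. → 24%.
Line D: non-alcoholic beverage → 16.3; frozen → 16.3.3; with no added sugar → 16.3.3.2. Scheduled 29%. quota on 16.3 exhausted → over-quota 31%; Galveny agreement on 16.3.1: 16.3.3.2 not covered. → 31%.
Line E: bakery product → 16.2; in airtight containers → 16.2.1; with added sugar → 16.2.1.2. Scheduled 29%. Westmoor agreement on 16.1.2.1: 16.2.1.2 not covered. → 29%.
Sum: 36% + 31% + 24% + 31% + 29% = 151%.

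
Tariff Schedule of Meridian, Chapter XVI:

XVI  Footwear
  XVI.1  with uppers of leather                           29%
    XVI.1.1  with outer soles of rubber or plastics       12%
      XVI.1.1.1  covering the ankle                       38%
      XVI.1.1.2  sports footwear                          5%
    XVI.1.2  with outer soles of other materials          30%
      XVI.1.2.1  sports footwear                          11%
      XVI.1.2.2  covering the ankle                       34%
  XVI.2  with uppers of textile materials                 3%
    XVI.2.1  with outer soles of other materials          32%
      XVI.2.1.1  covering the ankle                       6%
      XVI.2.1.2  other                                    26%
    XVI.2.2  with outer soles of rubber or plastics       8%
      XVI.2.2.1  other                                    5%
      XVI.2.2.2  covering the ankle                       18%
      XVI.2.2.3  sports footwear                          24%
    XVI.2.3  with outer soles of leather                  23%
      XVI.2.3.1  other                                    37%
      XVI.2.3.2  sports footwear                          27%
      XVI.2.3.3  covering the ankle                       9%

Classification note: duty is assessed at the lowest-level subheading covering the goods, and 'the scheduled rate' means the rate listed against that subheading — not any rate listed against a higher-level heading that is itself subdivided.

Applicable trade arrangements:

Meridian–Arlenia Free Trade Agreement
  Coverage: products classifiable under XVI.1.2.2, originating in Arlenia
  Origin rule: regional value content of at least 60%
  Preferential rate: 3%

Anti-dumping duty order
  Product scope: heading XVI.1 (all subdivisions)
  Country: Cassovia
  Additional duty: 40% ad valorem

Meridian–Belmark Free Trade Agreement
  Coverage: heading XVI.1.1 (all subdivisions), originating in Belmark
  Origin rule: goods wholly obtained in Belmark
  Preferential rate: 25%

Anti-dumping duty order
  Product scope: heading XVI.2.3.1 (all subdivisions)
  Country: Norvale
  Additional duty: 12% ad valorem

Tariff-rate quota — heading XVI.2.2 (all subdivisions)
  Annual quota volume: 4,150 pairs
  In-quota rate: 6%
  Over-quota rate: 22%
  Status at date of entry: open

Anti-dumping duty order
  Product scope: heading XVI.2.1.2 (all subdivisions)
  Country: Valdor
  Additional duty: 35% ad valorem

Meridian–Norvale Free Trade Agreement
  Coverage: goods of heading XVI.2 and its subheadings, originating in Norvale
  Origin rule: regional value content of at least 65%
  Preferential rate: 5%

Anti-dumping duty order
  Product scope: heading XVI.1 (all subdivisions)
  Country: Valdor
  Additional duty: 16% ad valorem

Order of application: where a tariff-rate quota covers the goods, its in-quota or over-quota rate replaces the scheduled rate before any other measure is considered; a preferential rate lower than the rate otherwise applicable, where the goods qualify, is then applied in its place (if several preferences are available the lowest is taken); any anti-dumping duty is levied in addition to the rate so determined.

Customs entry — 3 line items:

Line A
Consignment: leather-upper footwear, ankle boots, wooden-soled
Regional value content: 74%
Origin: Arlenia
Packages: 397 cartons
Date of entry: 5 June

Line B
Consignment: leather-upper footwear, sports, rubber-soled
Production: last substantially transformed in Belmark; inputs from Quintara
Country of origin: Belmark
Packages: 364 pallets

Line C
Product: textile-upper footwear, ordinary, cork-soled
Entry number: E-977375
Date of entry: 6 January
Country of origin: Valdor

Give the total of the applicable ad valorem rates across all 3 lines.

69%

Line A: leather-upper → XVI.1; wooden-soled → XVI.1.2; ankle boots → XVI.1.2.2. Scheduled 34%. Arlenia agreement on XVI.1.2.2: RVC ≥ 60% → 3% available; preferential 3%. → 3%.
Line B: leather-upper → XVI.1; rubber-soled → XVI.1.1; sports → XVI.1.1.2. Scheduled 5%. Belmark agreement on XVI.1.1: not wholly obtained. → 5%.
Line C: textile-upper → XVI.2; cork-soled → XVI.2.1; ordinary → XVI.2.1.2. Scheduled 26%. anti-dumping (Valdor, XVI.2.1.2): +35%; total 26% + 35% = 61%. → 61%.
Sum: 3% + 5% + 61% = 69%.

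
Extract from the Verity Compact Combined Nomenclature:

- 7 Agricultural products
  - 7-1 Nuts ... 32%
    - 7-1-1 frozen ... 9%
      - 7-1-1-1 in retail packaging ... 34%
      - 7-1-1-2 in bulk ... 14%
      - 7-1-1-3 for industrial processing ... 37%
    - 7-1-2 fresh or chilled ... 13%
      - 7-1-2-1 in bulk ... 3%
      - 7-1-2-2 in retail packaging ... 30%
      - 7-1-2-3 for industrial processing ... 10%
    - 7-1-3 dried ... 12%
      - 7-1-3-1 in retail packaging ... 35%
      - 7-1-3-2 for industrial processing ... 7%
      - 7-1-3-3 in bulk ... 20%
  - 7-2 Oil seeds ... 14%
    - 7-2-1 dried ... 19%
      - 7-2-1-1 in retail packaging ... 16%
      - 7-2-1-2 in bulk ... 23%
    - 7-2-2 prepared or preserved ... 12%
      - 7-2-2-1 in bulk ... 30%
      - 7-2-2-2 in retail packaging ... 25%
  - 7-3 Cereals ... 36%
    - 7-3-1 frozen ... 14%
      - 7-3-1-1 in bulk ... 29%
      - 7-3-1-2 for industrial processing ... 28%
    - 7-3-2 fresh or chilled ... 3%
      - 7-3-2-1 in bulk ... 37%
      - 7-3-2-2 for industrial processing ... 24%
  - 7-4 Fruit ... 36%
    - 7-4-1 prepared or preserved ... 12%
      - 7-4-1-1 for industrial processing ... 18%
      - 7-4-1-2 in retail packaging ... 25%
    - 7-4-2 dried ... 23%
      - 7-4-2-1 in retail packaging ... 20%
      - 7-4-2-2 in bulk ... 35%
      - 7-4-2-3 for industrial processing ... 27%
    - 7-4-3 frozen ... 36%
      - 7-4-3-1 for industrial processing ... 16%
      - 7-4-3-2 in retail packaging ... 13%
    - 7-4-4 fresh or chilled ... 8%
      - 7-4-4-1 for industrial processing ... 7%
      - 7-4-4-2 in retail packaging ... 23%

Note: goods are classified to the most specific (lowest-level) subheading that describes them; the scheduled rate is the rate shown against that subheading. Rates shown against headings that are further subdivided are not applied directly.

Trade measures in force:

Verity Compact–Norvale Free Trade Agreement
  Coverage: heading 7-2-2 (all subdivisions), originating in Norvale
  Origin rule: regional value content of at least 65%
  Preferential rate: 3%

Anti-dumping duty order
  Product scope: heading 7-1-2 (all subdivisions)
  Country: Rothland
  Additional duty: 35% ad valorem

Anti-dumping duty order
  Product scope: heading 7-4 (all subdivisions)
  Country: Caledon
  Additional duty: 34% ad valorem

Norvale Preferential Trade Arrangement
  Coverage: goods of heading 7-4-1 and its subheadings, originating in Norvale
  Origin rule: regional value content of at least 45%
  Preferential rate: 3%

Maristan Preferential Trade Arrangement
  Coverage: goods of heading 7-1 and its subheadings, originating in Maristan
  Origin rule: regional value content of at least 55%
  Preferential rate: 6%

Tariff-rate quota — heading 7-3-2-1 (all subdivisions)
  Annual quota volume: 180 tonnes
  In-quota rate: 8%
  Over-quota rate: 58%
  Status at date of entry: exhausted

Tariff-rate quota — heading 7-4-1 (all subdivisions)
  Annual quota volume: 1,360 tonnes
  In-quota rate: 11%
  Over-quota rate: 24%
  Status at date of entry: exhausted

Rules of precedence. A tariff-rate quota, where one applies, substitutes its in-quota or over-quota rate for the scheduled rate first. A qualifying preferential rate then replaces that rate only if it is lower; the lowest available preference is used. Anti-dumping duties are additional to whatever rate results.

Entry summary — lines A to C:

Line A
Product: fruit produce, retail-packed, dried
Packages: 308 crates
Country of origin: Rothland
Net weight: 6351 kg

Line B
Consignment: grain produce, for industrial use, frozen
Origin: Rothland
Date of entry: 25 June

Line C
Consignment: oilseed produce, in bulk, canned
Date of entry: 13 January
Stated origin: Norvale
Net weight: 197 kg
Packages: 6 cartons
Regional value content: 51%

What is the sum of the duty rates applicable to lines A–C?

78%

Line A: fruit → 7-4; dried → 7-4-2; retail-packed → 7-4-2-1. Scheduled 20%. No special measure applies. → 20%.
Line B: grain → 7-3; frozen → 7-3-1; for industrial use → 7-3-1-2. Scheduled 28%. No special measure applies. → 28%.
Line C: oilseed → 7-2; canned → 7-2-2; in bulk → 7-2-2-1. Scheduled 30%. Norvale agreement on 7-2-2: RVC < 65%; Norvale agreement on 7-4-1: 7-2-2-1 not covered. → 30%.
Sum: 20% + 28% + 30% = 78%.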